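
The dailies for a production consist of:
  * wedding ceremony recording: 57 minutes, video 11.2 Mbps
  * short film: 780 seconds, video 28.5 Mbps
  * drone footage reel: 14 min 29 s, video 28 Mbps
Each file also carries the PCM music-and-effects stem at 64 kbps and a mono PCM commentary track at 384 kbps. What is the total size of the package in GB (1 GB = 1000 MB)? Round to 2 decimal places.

Audio total: 64 + 384 = 448 kbps = 0.448 Mbps.
wedding ceremony recording: 11.648 Mbps × 3420 s = 39836.2 Mb
short film: 28.948 Mbps × 780 s = 22579.4 Mb
drone footage reel: 28.448 Mbps × 869 s = 24721.3 Mb
Total: 87136.9 Mb = 10892.1 MB.
= 10.89 GB.

10.89 GB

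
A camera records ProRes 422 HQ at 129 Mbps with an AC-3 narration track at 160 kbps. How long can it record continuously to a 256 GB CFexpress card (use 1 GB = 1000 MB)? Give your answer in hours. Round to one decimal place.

Audio: 160 kbps = 0.160 Mbps.
Total bitrate: 129 + 0.160 = 129.160 Mbps.
Capacity: 256 GB = 2,048,000 Mb.
Recording time: 2,048,000 / 129.160 = 15,856 s ≈ 4.40 hours.

4.4 hours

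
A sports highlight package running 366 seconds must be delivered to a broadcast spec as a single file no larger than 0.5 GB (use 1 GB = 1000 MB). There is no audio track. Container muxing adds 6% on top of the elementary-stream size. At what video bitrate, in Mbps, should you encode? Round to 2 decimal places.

10.31 Mbps

Budget: 0.5 GB = 4000.0 Mb.
Stream payload after overhead: 4000.0 / 1.06 = 3773.6 Mb.
Total bitrate budget: 3773.6 Mb / 366 s = 10.310 Mbps.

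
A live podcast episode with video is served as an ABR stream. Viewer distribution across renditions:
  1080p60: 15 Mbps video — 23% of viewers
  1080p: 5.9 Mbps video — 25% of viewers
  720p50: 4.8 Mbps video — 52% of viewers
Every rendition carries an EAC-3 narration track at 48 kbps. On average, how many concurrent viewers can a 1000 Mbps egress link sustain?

Audio: 48 kbps = 0.048 Mbps.
Average per-viewer bitrate: 0.23×15.048 + 0.25×5.948 + 0.52×4.848 = 7.469 Mbps.
1000 Mbps = 1,000 Mbps; 1,000 / 7.469 = 133.89 → 133.

133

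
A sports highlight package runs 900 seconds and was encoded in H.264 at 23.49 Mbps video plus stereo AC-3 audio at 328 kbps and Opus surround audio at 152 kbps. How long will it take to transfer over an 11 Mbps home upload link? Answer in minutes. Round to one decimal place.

Audio total: 328 + 152 = 480 kbps = 0.480 Mbps.
Total bitrate: 23.970 Mbps.
File: 23.970 Mbps × 900 s = 21573.0 Mb.
At 11 Mbps: 21573.0 / 11 = 1961.2 s ≈ 32.7 minutes.

32.7 minutes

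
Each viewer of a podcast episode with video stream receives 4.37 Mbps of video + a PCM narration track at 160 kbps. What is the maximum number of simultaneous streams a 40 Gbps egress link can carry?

8830

Audio: 160 kbps = 0.160 Mbps.
Per-viewer media rate: 4.530 Mbps.
40 Gbps = 40,000 Mbps; 40,000 / 4.530 = 8830.02 → 8830 viewers.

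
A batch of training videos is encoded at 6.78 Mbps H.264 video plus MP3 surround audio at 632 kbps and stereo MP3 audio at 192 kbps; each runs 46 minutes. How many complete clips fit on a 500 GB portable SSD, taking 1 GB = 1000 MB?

46 min = 2760 s
Audio total: 632 + 192 = 824 kbps = 0.824 Mbps.
Total bitrate: 7.604 Mbps.
Per item: 7.604 Mbps × 2760 s = 20,987 Mb = 2,623 MB.
Capacity: 500 GB = 4,000,000 Mb; 190.59 items → 190 complete.

190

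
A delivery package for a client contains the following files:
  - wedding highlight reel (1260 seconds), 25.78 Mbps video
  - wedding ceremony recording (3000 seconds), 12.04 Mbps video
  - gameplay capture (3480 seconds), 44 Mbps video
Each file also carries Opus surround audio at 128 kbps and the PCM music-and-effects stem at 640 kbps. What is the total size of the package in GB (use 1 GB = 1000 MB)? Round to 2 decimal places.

28.46 GB

Audio total: 128 + 640 = 768 kbps = 0.768 Mbps.
wedding highlight reel: 26.548 Mbps × 1260 s = 33450.5 Mb
wedding ceremony recording: 12.808 Mbps × 3000 s = 38424.0 Mb
gameplay capture: 44.768 Mbps × 3480 s = 155792.6 Mb
Total: 227667.1 Mb = 28458.4 MB.
= 28.46 GB.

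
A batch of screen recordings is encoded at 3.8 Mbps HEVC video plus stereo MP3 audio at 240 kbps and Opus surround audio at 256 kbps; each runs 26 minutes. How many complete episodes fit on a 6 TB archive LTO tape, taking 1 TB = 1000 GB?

7162

26 min = 1560 s
Audio total: 240 + 256 = 496 kbps = 0.496 Mbps.
Total bitrate: 4.296 Mbps.
Per item: 4.296 Mbps × 1560 s = 6,702 Mb = 837.7 MB.
Capacity: 6 TB = 48,000,000 Mb; 7162.30 items → 7162 complete.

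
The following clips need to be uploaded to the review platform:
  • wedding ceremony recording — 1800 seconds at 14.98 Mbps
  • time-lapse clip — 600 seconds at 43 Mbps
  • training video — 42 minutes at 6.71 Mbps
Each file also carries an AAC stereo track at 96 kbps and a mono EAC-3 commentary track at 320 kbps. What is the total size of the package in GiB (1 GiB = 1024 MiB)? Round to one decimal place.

Audio total: 96 + 320 = 416 kbps = 0.416 Mbps.
wedding ceremony recording: 15.396 Mbps × 1800 s = 27712.8 Mb
time-lapse clip: 43.416 Mbps × 600 s = 26049.6 Mb
training video: 7.126 Mbps × 2520 s = 17957.5 Mb
Total: 71719.9 Mb = 8965.0 MB.
= 8.349 GiB.

8.3 GiB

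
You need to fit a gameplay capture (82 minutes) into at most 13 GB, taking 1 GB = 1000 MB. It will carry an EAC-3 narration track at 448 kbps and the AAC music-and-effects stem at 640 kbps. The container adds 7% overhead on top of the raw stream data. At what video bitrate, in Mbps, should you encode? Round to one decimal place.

18.7 Mbps

Budget: 13 GB = 104000.0 Mb.
Stream payload after overhead: 104000.0 / 1.07 = 97196.3 Mb.
82 min = 4920 s
Total bitrate budget: 97196.3 Mb / 4920 s = 19.755 Mbps.
Audio total: 448 + 640 = 1088 kbps = 1.088 Mbps.
Video: 19.755 − 1.088 = 18.667 Mbps.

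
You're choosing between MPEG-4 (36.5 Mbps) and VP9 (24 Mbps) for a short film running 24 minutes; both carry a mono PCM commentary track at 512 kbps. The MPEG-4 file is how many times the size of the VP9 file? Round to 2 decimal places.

24 min = 1440 s
Audio: 512 kbps = 0.512 Mbps.
MPEG-4: 37.012 Mbps × 1440 s = 53297.3 Mb = 6.205 GiB.
VP9: 24.512 Mbps × 1440 s = 35297.3 Mb = 4.109 GiB.
Ratio: 6.205 / 4.109 = 1.510.

1.51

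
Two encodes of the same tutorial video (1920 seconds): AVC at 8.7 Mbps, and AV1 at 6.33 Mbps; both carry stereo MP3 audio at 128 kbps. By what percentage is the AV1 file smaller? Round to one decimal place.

26.8%

Audio: 128 kbps = 0.128 Mbps.
AVC: 8.828 Mbps × 1920 s = 16949.8 Mb = 1.973 GiB.
AV1: 6.458 Mbps × 1920 s = 12399.4 Mb = 1.443 GiB.
Reduction: (1 − 1.443/1.973) × 100 = 26.85%.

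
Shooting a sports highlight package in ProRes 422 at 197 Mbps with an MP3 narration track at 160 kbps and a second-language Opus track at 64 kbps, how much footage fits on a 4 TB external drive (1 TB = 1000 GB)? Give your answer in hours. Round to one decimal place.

Audio total: 160 + 64 = 224 kbps = 0.224 Mbps.
Total bitrate: 197 + 0.224 = 197.224 Mbps.
Capacity: 4 TB = 32,000,000 Mb.
Recording time: 32,000,000 / 197.224 = 162,252 s ≈ 45.1 hours.

45.1 hours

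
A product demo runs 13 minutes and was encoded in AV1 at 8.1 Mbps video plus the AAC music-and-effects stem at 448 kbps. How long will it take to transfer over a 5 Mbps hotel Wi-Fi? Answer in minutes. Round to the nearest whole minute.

22 minutes

13 min = 780 s
Audio: 448 kbps = 0.448 Mbps.
Total bitrate: 8.548 Mbps.
File: 8.548 Mbps × 780 s = 6667.4 Mb.
At 5 Mbps: 6667.4 / 5 = 1333.5 s ≈ 22.2 minutes.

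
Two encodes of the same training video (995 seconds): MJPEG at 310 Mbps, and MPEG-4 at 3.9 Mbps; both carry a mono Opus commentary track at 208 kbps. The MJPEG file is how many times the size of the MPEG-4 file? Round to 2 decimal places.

Audio: 208 kbps = 0.208 Mbps.
MJPEG: 310.208 Mbps × 995 s = 308657.0 Mb = 35.932 GiB.
MPEG-4: 4.108 Mbps × 995 s = 4087.5 Mb = 0.476 GiB.
Ratio: 35.932 / 0.476 = 75.513.

75.51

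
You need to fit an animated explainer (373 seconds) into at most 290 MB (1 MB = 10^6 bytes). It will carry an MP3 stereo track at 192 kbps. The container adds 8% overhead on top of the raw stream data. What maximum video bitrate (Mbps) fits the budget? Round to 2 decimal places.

5.57 Mbps

Budget: 290 MB = 2320.0 Mb.
Stream payload after overhead: 2320.0 / 1.08 = 2148.1 Mb.
Total bitrate budget: 2148.1 Mb / 373 s = 5.759 Mbps.
Audio: 192 kbps = 0.192 Mbps.
Video: 5.759 − 0.192 = 5.567 Mbps.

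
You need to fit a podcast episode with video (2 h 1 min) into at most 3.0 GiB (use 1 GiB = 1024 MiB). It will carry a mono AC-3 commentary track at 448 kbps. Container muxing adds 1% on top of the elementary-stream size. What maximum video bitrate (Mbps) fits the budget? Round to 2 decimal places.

Budget: 3.0 GiB = 25769.8 Mb.
Stream payload after overhead: 25769.8 / 1.01 = 25514.7 Mb.
2 h 1 min = 121 min = 7260 s
Total bitrate budget: 25514.7 Mb / 7260 s = 3.514 Mbps.
Audio: 448 kbps = 0.448 Mbps.
Video: 3.514 − 0.448 = 3.066 Mbps.

3.07 Mbps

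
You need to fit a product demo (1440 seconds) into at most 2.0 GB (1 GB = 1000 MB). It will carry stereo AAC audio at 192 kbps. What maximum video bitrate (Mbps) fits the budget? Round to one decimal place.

10.9 Mbps

Budget: 2.0 GB = 16000.0 Mb.
Total bitrate budget: 16000.0 Mb / 1440 s = 11.111 Mbps.
Audio: 192 kbps = 0.192 Mbps.
Video: 11.111 − 0.192 = 10.919 Mbps.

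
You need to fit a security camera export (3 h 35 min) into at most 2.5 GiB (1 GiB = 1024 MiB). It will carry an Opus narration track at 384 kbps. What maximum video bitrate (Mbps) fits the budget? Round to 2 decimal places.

1.28 Mbps

Budget: 2.5 GiB = 21474.8 Mb.
3 h 35 min = 215 min = 12900 s
Total bitrate budget: 21474.8 Mb / 12900 s = 1.665 Mbps.
Audio: 384 kbps = 0.384 Mbps.
Video: 1.665 − 0.384 = 1.281 Mbps.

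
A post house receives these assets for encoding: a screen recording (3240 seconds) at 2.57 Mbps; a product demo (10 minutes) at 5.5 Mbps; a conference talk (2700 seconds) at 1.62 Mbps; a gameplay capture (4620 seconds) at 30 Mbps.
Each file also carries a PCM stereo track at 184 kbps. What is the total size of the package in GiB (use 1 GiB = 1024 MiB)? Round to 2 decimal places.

Audio: 184 kbps = 0.184 Mbps.
screen recording: 2.754 Mbps × 3240 s = 8923.0 Mb
product demo: 5.684 Mbps × 600 s = 3410.4 Mb
conference talk: 1.804 Mbps × 2700 s = 4870.8 Mb
gameplay capture: 30.184 Mbps × 4620 s = 139450.1 Mb
Total: 156654.2 Mb = 19581.8 MB.
= 18.24 GiB.

18.24 GiB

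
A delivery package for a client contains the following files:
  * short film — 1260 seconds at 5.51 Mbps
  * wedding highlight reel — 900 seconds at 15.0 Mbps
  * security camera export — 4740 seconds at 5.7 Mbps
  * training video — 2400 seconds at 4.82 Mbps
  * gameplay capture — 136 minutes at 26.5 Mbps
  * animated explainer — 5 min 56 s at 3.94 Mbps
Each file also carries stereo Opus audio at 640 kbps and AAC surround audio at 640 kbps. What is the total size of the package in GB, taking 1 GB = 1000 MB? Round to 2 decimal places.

Audio total: 640 + 640 = 1280 kbps = 1.280 Mbps.
short film: 6.790 Mbps × 1260 s = 8555.4 Mb
wedding highlight reel: 16.280 Mbps × 900 s = 14652.0 Mb
security camera export: 6.980 Mbps × 4740 s = 33085.2 Mb
training video: 6.100 Mbps × 2400 s = 14640.0 Mb
gameplay capture: 27.780 Mbps × 8160 s = 226684.8 Mb
animated explainer: 5.220 Mbps × 356 s = 1858.3 Mb
Total: 299475.7 Mb = 37434.5 MB.
= 37.43 GB.

37.43 GB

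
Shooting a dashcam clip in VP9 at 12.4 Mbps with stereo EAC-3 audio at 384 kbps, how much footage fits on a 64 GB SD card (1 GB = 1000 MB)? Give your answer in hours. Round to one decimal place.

11.1 hours

Audio: 384 kbps = 0.384 Mbps.
Total bitrate: 12.4 + 0.384 = 12.784 Mbps.
Capacity: 64 GB = 512,000 Mb.
Recording time: 512,000 / 12.784 = 40,050 s ≈ 11.1 hours.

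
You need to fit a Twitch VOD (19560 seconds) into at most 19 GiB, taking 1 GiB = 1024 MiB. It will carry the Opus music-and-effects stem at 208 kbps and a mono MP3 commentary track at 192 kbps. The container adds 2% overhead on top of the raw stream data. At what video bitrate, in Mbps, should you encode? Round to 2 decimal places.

7.78 Mbps

Budget: 19 GiB = 163208.8 Mb.
Stream payload after overhead: 163208.8 / 1.02 = 160008.6 Mb.
Total bitrate budget: 160008.6 Mb / 19560 s = 8.180 Mbps.
Audio total: 208 + 192 = 400 kbps = 0.400 Mbps.
Video: 8.180 − 0.400 = 7.780 Mbps.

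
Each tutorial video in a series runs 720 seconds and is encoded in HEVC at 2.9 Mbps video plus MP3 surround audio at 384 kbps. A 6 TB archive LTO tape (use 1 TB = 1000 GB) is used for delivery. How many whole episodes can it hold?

Audio: 384 kbps = 0.384 Mbps.
Total bitrate: 3.284 Mbps.
Per item: 3.284 Mbps × 720 s = 2,364 Mb = 295.6 MB.
Capacity: 6 TB = 48,000,000 Mb; 20300.45 items → 20300 complete.

20300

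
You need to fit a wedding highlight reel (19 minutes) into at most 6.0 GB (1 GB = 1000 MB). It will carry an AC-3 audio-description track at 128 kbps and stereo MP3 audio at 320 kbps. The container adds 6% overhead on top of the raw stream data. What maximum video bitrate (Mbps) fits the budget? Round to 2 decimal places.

Budget: 6.0 GB = 48000.0 Mb.
Stream payload after overhead: 48000.0 / 1.06 = 45283.0 Mb.
19 min = 1140 s
Total bitrate budget: 45283.0 Mb / 1140 s = 39.722 Mbps.
Audio total: 128 + 320 = 448 kbps = 0.448 Mbps.
Video: 39.722 − 0.448 = 39.274 Mbps.

39.27 Mbps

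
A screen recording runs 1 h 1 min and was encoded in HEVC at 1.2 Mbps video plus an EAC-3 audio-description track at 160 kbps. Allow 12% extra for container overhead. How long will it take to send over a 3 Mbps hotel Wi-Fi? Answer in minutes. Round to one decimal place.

1 h 1 min = 61 min = 3660 s
Audio: 160 kbps = 0.160 Mbps.
Total bitrate: 1.360 Mbps.
File: 1.360 Mbps × 3660 s = 4977.6 Mb.
With 12% container overhead: ×1.12. → 5574.9 Mb.
At 3 Mbps: 5574.9 / 3 = 1858.3 s ≈ 31 minutes.

31.0 minutes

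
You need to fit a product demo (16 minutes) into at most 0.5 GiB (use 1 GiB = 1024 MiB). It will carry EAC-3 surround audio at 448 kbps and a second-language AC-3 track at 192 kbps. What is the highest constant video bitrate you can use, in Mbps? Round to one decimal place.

3.8 Mbps

Budget: 0.5 GiB = 4295.0 Mb.
16 min = 960 s
Total bitrate budget: 4295.0 Mb / 960 s = 4.474 Mbps.
Audio total: 448 + 192 = 640 kbps = 0.640 Mbps.
Video: 4.474 − 0.640 = 3.834 Mbps.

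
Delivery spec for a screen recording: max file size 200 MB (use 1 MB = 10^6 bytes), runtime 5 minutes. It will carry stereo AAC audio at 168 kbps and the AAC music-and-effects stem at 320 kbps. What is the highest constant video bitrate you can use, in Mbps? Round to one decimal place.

4.8 Mbps

Budget: 200 MB = 1600.0 Mb.
5 min = 300 s
Total bitrate budget: 1600.0 Mb / 300 s = 5.333 Mbps.
Audio total: 168 + 320 = 488 kbps = 0.488 Mbps.
Video: 5.333 − 0.488 = 4.845 Mbps.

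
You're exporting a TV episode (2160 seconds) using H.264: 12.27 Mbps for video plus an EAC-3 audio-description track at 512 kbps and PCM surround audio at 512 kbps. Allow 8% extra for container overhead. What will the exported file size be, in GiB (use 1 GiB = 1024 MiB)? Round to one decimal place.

Audio total: 512 + 512 = 1024 kbps = 1.024 Mbps.
Total bitrate: 12.27 + 1.024 = 13.294 Mbps.
Stream data: 13.294 Mbps × 2160 s = 28715.0 Mb.
With 8% container overhead: ×1.08.
31,012 Mb = 3,876,530,400 bytes ÷ 1,073,741,824 = 3.610 GiB.

3.6 GiB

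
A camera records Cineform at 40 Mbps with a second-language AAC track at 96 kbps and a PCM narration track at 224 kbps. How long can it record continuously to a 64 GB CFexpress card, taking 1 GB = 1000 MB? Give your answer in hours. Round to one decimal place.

3.5 hours

Audio total: 96 + 224 = 320 kbps = 0.320 Mbps.
Total bitrate: 40 + 0.320 = 40.320 Mbps.
Capacity: 64 GB = 512,000 Mb.
Recording time: 512,000 / 40.320 = 12,698 s ≈ 3.53 hours.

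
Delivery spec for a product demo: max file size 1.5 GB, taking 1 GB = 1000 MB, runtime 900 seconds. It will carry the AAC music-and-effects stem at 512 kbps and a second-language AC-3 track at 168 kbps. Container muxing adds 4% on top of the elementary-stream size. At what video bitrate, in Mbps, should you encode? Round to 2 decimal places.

12.14 Mbps

Budget: 1.5 GB = 12000.0 Mb.
Stream payload after overhead: 12000.0 / 1.04 = 11538.5 Mb.
Total bitrate budget: 11538.5 Mb / 900 s = 12.821 Mbps.
Audio total: 512 + 168 = 680 kbps = 0.680 Mbps.
Video: 12.821 − 0.680 = 12.141 Mbps.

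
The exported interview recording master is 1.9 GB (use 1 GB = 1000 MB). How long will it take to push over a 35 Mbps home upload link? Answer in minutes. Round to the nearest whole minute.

File: 1.9 GB = 15200.0 Mb.
At 35 Mbps: 15200.0 / 35 = 434.3 s ≈ 7.24 minutes.

7 minutes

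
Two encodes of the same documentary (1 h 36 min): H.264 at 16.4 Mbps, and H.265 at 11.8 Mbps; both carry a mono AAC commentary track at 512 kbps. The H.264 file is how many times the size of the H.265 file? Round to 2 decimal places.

1.37

1 h 36 min = 96 min = 5760 s
Audio: 512 kbps = 0.512 Mbps.
H.264: 16.912 Mbps × 5760 s = 97413.1 Mb = 12.177 GB.
H.265: 12.312 Mbps × 5760 s = 70917.1 Mb = 8.865 GB.
Ratio: 12.177 / 8.865 = 1.374.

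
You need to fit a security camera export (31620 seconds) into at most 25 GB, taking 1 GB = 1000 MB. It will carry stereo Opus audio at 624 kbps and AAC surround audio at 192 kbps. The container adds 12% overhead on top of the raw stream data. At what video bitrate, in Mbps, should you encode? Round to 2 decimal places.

4.83 Mbps

Budget: 25 GB = 200000.0 Mb.
Stream payload after overhead: 200000.0 / 1.12 = 178571.4 Mb.
Total bitrate budget: 178571.4 Mb / 31620 s = 5.647 Mbps.
Audio total: 624 + 192 = 816 kbps = 0.816 Mbps.
Video: 5.647 − 0.816 = 4.831 Mbps.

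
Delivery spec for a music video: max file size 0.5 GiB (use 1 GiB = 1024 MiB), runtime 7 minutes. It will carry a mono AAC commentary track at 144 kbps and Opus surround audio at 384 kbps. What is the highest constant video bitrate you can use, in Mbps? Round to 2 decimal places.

9.70 Mbps

Budget: 0.5 GiB = 4295.0 Mb.
7 min = 420 s
Total bitrate budget: 4295.0 Mb / 420 s = 10.226 Mbps.
Audio total: 144 + 384 = 528 kbps = 0.528 Mbps.
Video: 10.226 − 0.528 = 9.698 Mbps.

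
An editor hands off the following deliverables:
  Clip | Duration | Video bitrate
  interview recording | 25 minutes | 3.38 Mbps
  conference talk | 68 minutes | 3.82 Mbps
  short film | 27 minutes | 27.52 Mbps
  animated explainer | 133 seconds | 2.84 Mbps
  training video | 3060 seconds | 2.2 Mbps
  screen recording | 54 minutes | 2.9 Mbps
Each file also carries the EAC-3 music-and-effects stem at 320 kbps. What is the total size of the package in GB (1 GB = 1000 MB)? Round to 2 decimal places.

10.76 GB

Audio: 320 kbps = 0.320 Mbps.
interview recording: 3.700 Mbps × 1500 s = 5550.0 Mb
conference talk: 4.140 Mbps × 4080 s = 16891.2 Mb
short film: 27.840 Mbps × 1620 s = 45100.8 Mb
animated explainer: 3.160 Mbps × 133 s = 420.3 Mb
training video: 2.520 Mbps × 3060 s = 7711.2 Mb
screen recording: 3.220 Mbps × 3240 s = 10432.8 Mb
Total: 86106.3 Mb = 10763.3 MB.
= 10.76 GB.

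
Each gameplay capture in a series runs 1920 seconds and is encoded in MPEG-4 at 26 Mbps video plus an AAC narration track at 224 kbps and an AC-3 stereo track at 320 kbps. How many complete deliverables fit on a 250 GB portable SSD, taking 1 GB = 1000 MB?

Audio total: 224 + 320 = 544 kbps = 0.544 Mbps.
Total bitrate: 26.544 Mbps.
Per item: 26.544 Mbps × 1920 s = 50,964 Mb = 6,371 MB.
Capacity: 250 GB = 2,000,000 Mb; 39.24 items → 39 complete.

39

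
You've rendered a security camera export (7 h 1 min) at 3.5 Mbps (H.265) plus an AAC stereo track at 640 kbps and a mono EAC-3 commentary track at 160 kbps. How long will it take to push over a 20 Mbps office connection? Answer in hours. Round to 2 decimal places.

7 h 1 min = 421 min = 25260 s
Audio total: 640 + 160 = 800 kbps = 0.800 Mbps.
Total bitrate: 4.300 Mbps.
File: 4.300 Mbps × 25260 s = 108618.0 Mb.
At 20 Mbps: 108618.0 / 20 = 5430.9 s ≈ 1.51 hours.

1.51 hours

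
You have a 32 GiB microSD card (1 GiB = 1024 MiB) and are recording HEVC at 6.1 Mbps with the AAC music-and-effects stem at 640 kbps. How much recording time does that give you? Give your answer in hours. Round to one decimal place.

Audio: 640 kbps = 0.640 Mbps.
Total bitrate: 6.1 + 0.640 = 6.740 Mbps.
Capacity: 32 GiB = 274,878 Mb.
Recording time: 274,878 / 6.740 = 40,783 s ≈ 11.3 hours.

11.3 hours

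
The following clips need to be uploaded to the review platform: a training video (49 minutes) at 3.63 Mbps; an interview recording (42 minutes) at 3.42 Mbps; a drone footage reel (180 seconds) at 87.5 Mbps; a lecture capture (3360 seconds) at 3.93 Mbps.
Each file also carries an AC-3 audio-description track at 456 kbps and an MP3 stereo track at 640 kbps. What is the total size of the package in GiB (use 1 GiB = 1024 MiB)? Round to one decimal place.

6.8 GiB

Audio total: 456 + 640 = 1096 kbps = 1.096 Mbps.
training video: 4.726 Mbps × 2940 s = 13894.4 Mb
interview recording: 4.516 Mbps × 2520 s = 11380.3 Mb
drone footage reel: 88.596 Mbps × 180 s = 15947.3 Mb
lecture capture: 5.026 Mbps × 3360 s = 16887.4 Mb
Total: 58109.4 Mb = 7263.7 MB.
= 6.765 GiB.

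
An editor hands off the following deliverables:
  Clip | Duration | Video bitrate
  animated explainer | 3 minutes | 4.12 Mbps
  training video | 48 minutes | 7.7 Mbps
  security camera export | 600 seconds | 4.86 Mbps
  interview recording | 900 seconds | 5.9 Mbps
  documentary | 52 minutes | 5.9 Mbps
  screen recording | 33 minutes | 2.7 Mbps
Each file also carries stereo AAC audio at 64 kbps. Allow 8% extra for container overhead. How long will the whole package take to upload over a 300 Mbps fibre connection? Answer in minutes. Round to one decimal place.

3.3 minutes

Audio: 64 kbps = 0.064 Mbps.
animated explainer: 4.184 Mbps × 180 s × 1.08 = 813.4 Mb
training video: 7.764 Mbps × 2880 s × 1.08 = 24149.1 Mb
security camera export: 4.924 Mbps × 600 s × 1.08 = 3190.8 Mb
interview recording: 5.964 Mbps × 900 s × 1.08 = 5797.0 Mb
documentary: 5.964 Mbps × 3120 s × 1.08 = 20096.3 Mb
screen recording: 2.764 Mbps × 1980 s × 1.08 = 5910.5 Mb
Total: 59957.1 Mb = 7494.6 MB.
At 300 Mbps: 59957.1 / 300 = 200 s ≈ 3.33 minutes.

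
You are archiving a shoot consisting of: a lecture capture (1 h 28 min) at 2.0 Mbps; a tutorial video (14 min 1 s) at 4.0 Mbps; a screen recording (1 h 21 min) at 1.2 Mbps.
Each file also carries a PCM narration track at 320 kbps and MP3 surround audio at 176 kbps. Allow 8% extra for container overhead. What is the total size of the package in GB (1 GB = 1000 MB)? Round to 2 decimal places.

Audio total: 320 + 176 = 496 kbps = 0.496 Mbps.
lecture capture: 2.496 Mbps × 5280 s × 1.08 = 14233.2 Mb
tutorial video: 4.496 Mbps × 841 s × 1.08 = 4083.6 Mb
screen recording: 1.696 Mbps × 4860 s × 1.08 = 8902.0 Mb
Total: 27218.8 Mb = 3402.3 MB.
= 3.402 GB.

3.40 GB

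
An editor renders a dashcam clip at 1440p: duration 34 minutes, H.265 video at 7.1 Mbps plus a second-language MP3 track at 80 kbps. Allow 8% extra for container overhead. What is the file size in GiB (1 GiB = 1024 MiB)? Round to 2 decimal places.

34 min = 2040 s
Audio: 80 kbps = 0.080 Mbps.
Total bitrate: 7.1 + 0.080 = 7.180 Mbps.
Stream data: 7.180 Mbps × 2040 s = 14647.2 Mb.
With 8% container overhead: ×1.08.
15,819 Mb = 1,977,372,000 bytes ÷ 1,073,741,824 = 1.842 GiB.

1.84 GiB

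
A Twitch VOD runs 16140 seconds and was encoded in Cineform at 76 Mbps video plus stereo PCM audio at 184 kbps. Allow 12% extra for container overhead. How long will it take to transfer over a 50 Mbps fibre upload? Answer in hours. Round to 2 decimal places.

7.65 hours

Audio: 184 kbps = 0.184 Mbps.
Total bitrate: 76.184 Mbps.
File: 76.184 Mbps × 16140 s = 1229609.8 Mb.
With 12% container overhead: ×1.12. → 1377162.9 Mb.
At 50 Mbps: 1377162.9 / 50 = 27543.3 s ≈ 7.65 hours.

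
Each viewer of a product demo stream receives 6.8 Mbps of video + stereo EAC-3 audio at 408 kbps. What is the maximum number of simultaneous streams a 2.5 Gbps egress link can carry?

Audio: 408 kbps = 0.408 Mbps.
Per-viewer media rate: 7.208 Mbps.
2.5 Gbps = 2,500 Mbps; 2,500 / 7.208 = 346.84 → 346 viewers.

346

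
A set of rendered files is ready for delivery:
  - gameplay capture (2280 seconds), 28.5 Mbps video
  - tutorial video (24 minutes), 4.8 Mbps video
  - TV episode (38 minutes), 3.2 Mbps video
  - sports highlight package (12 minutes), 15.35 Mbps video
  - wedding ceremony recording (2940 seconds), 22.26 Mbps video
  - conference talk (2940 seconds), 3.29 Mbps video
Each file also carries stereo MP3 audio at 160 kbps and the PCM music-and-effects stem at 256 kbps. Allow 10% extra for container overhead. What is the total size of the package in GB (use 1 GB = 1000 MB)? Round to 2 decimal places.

Audio total: 160 + 256 = 416 kbps = 0.416 Mbps.
gameplay capture: 28.916 Mbps × 2280 s × 1.10 = 72521.3 Mb
tutorial video: 5.216 Mbps × 1440 s × 1.10 = 8262.1 Mb
TV episode: 3.616 Mbps × 2280 s × 1.10 = 9068.9 Mb
sports highlight package: 15.766 Mbps × 720 s × 1.10 = 12486.7 Mb
wedding ceremony recording: 22.676 Mbps × 2940 s × 1.10 = 73334.2 Mb
conference talk: 3.706 Mbps × 2940 s × 1.10 = 11985.2 Mb
Total: 187658.5 Mb = 23457.3 MB.
= 23.46 GB.

23.46 GB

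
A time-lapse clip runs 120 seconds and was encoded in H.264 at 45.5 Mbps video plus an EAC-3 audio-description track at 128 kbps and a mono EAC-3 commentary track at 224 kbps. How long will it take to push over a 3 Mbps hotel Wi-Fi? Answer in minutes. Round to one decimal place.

Audio total: 128 + 224 = 352 kbps = 0.352 Mbps.
Total bitrate: 45.852 Mbps.
File: 45.852 Mbps × 120 s = 5502.2 Mb.
At 3 Mbps: 5502.2 / 3 = 1834.1 s ≈ 30.6 minutes.

30.6 minutes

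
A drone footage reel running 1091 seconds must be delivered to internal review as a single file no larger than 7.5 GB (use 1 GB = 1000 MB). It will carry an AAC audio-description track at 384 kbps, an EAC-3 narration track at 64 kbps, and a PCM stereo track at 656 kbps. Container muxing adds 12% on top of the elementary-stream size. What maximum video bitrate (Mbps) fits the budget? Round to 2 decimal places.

48.00 Mbps

Budget: 7.5 GB = 60000.0 Mb.
Stream payload after overhead: 60000.0 / 1.12 = 53571.4 Mb.
Total bitrate budget: 53571.4 Mb / 1091 s = 49.103 Mbps.
Audio total: 384 + 64 + 656 = 1104 kbps = 1.104 Mbps.
Video: 49.103 − 1.104 = 47.999 Mbps.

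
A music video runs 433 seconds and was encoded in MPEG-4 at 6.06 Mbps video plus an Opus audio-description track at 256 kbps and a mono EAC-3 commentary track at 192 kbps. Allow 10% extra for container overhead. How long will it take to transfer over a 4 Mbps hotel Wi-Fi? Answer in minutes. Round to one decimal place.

12.9 minutes

Audio total: 256 + 192 = 448 kbps = 0.448 Mbps.
Total bitrate: 6.508 Mbps.
File: 6.508 Mbps × 433 s = 2818.0 Mb.
With 10% container overhead: ×1.10. → 3099.8 Mb.
At 4 Mbps: 3099.8 / 4 = 774.9 s ≈ 12.9 minutes.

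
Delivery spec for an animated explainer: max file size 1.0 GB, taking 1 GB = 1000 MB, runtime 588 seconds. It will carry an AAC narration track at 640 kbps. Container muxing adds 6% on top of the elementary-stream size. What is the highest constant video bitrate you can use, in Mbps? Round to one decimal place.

12.2 Mbps

Budget: 1.0 GB = 8000.0 Mb.
Stream payload after overhead: 8000.0 / 1.06 = 7547.2 Mb.
Total bitrate budget: 7547.2 Mb / 588 s = 12.835 Mbps.
Audio: 640 kbps = 0.640 Mbps.
Video: 12.835 − 0.640 = 12.195 Mbps.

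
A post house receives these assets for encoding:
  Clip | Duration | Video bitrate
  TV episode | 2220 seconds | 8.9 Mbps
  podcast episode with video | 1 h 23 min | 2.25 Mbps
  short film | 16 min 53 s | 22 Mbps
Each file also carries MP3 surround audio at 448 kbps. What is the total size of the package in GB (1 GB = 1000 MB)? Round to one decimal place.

Audio: 448 kbps = 0.448 Mbps.
TV episode: 9.348 Mbps × 2220 s = 20752.6 Mb
podcast episode with video: 2.698 Mbps × 4980 s = 13436.0 Mb
short film: 22.448 Mbps × 1013 s = 22739.8 Mb
Total: 56928.4 Mb = 7116.1 MB.
= 7.116 GB.

7.1 GB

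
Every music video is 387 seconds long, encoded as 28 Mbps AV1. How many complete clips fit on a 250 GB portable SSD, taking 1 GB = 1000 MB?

184

Per item: 28.000 Mbps × 387 s = 10,836 Mb = 1,354 MB.
Capacity: 250 GB = 2,000,000 Mb; 184.57 items → 184 complete.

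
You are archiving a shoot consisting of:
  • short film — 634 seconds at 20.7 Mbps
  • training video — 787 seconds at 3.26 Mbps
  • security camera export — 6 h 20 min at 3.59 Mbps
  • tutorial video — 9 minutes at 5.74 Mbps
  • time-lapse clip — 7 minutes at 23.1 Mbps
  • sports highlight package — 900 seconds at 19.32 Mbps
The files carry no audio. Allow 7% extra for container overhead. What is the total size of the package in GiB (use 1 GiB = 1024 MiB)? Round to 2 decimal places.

15.91 GiB

short film: 20.700 Mbps × 634 s × 1.07 = 14042.5 Mb
training video: 3.260 Mbps × 787 s × 1.07 = 2745.2 Mb
security camera export: 3.590 Mbps × 22800 s × 1.07 = 87581.6 Mb
tutorial video: 5.740 Mbps × 540 s × 1.07 = 3316.6 Mb
time-lapse clip: 23.100 Mbps × 420 s × 1.07 = 10381.1 Mb
sports highlight package: 19.320 Mbps × 900 s × 1.07 = 18605.2 Mb
Total: 136672.2 Mb = 17084.0 MB.
= 15.91 GiB.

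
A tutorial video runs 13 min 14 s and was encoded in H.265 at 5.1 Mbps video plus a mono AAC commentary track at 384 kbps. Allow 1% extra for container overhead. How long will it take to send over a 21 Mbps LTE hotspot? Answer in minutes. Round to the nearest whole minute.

3 minutes

13 min 14 s = 794 s
Audio: 384 kbps = 0.384 Mbps.
Total bitrate: 5.484 Mbps.
File: 5.484 Mbps × 794 s = 4354.3 Mb.
With 1% container overhead: ×1.01. → 4397.8 Mb.
At 21 Mbps: 4397.8 / 21 = 209.4 s ≈ 3.49 minutes.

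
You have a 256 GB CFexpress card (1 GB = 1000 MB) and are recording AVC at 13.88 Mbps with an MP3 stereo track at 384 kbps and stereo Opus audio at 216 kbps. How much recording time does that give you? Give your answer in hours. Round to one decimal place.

39.3 hours

Audio total: 384 + 216 = 600 kbps = 0.600 Mbps.
Total bitrate: 13.88 + 0.600 = 14.480 Mbps.
Capacity: 256 GB = 2,048,000 Mb.
Recording time: 2,048,000 / 14.480 = 141,436 s ≈ 39.3 hours.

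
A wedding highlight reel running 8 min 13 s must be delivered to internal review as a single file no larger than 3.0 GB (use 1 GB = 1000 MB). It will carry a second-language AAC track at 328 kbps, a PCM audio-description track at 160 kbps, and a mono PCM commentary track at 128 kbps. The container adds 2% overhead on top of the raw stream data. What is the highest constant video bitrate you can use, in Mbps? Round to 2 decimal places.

47.11 Mbps

Budget: 3.0 GB = 24000.0 Mb.
Stream payload after overhead: 24000.0 / 1.02 = 23529.4 Mb.
8 min 13 s = 493 s
Total bitrate budget: 23529.4 Mb / 493 s = 47.727 Mbps.
Audio total: 328 + 160 + 128 = 616 kbps = 0.616 Mbps.
Video: 47.727 − 0.616 = 47.111 Mbps.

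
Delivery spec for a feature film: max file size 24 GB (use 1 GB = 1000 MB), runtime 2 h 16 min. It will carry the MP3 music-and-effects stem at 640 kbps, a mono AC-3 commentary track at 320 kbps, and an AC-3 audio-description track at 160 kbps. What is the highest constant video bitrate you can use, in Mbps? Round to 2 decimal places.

Budget: 24 GB = 192000.0 Mb.
2 h 16 min = 136 min = 8160 s
Total bitrate budget: 192000.0 Mb / 8160 s = 23.529 Mbps.
Audio total: 640 + 320 + 160 = 1120 kbps = 1.120 Mbps.
Video: 23.529 − 1.120 = 22.409 Mbps.

22.41 Mbps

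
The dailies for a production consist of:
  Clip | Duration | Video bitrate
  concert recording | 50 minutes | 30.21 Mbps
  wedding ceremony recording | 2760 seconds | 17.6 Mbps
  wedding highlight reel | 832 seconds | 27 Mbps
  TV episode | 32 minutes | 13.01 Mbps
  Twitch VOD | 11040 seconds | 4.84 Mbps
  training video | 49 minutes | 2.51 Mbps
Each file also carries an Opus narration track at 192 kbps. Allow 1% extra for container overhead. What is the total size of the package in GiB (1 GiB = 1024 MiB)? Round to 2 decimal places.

Audio: 192 kbps = 0.192 Mbps.
concert recording: 30.402 Mbps × 3000 s × 1.01 = 92118.1 Mb
wedding ceremony recording: 17.792 Mbps × 2760 s × 1.01 = 49597.0 Mb
wedding highlight reel: 27.192 Mbps × 832 s × 1.01 = 22850.0 Mb
TV episode: 13.202 Mbps × 1920 s × 1.01 = 25601.3 Mb
Twitch VOD: 5.032 Mbps × 11040 s × 1.01 = 56108.8 Mb
training video: 2.702 Mbps × 2940 s × 1.01 = 8023.3 Mb
Total: 254298.5 Mb = 31787.3 MB.
= 29.60 GiB.

29.60 GiB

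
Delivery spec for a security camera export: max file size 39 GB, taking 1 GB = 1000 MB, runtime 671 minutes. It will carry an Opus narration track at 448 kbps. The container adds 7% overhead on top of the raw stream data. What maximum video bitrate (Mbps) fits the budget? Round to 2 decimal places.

6.79 Mbps

Budget: 39 GB = 312000.0 Mb.
Stream payload after overhead: 312000.0 / 1.07 = 291588.8 Mb.
671 min = 40260 s
Total bitrate budget: 291588.8 Mb / 40260 s = 7.243 Mbps.
Audio: 448 kbps = 0.448 Mbps.
Video: 7.243 − 0.448 = 6.795 Mbps.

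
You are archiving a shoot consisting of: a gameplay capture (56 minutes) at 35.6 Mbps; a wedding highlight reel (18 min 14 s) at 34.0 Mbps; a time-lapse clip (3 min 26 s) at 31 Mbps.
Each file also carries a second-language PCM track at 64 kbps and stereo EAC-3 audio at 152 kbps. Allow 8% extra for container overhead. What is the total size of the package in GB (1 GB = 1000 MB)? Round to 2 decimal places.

Audio total: 64 + 152 = 216 kbps = 0.216 Mbps.
gameplay capture: 35.816 Mbps × 3360 s × 1.08 = 129969.1 Mb
wedding highlight reel: 34.216 Mbps × 1094 s × 1.08 = 40426.9 Mb
time-lapse clip: 31.216 Mbps × 206 s × 1.08 = 6944.9 Mb
Total: 177340.9 Mb = 22167.6 MB.
= 22.17 GB.

22.17 GB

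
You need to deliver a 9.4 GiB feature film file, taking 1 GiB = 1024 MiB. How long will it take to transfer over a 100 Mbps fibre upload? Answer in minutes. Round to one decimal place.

File: 9.4 GiB = 80745.4 Mb.
At 100 Mbps: 80745.4 / 100 = 807.5 s ≈ 13.5 minutes.

13.5 minutes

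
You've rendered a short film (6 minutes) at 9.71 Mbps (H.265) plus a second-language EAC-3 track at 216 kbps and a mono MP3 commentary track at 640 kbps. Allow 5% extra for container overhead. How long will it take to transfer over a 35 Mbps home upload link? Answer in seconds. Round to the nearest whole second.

6 min = 360 s
Audio total: 216 + 640 = 856 kbps = 0.856 Mbps.
Total bitrate: 10.566 Mbps.
File: 10.566 Mbps × 360 s = 3803.8 Mb.
With 5% container overhead: ×1.05. → 3993.9 Mb.
At 35 Mbps: 3993.9 / 35 = 114.1 s ≈ 114 seconds.

114 seconds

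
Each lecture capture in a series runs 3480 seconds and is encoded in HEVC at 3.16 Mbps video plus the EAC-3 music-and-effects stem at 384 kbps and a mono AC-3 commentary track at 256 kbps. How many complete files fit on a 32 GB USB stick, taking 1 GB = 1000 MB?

Audio total: 384 + 256 = 640 kbps = 0.640 Mbps.
Total bitrate: 3.800 Mbps.
Per item: 3.800 Mbps × 3480 s = 13,224 Mb = 1,653 MB.
Capacity: 32 GB = 256,000 Mb; 19.36 items → 19 complete.

19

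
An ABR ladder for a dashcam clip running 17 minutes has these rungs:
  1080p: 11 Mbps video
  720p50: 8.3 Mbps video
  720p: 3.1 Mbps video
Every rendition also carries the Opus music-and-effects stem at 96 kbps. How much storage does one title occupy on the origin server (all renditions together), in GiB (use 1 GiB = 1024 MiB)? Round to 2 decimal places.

2.69 GiB

17 min = 1020 s
Audio: 96 kbps = 0.096 Mbps.
Sum of rendition bitrates: (11+0.096) + (8.3+0.096) + (3.1+0.096) = 22.688 Mbps.
× 1020 s = 23,142 Mb = 2,893 MB = 2.694 GiB.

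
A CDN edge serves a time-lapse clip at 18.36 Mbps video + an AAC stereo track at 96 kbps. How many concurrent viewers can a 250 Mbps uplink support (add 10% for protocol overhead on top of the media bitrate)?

Audio: 96 kbps = 0.096 Mbps.
Per-viewer media rate: 18.456 Mbps.
On the wire with 10% overhead: 20.302 Mbps.
250 Mbps = 250.0 Mbps; 250.0 / 20.302 = 12.31 → 12 viewers.

12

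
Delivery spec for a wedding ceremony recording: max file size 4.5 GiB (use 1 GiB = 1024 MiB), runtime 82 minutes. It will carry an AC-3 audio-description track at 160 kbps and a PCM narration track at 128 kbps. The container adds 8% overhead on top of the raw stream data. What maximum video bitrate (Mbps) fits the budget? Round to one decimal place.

Budget: 4.5 GiB = 38654.7 Mb.
Stream payload after overhead: 38654.7 / 1.08 = 35791.4 Mb.
82 min = 4920 s
Total bitrate budget: 35791.4 Mb / 4920 s = 7.275 Mbps.
Audio total: 160 + 128 = 288 kbps = 0.288 Mbps.
Video: 7.275 − 0.288 = 6.987 Mbps.

7.0 Mbps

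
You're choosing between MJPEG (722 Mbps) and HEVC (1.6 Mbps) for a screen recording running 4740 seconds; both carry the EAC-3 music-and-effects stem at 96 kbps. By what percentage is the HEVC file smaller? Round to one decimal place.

99.8%

Audio: 96 kbps = 0.096 Mbps.
MJPEG: 722.096 Mbps × 4740 s = 3422735.0 Mb = 398.459 GiB.
HEVC: 1.696 Mbps × 4740 s = 8039.0 Mb = 0.936 GiB.
Reduction: (1 − 0.936/398.459) × 100 = 99.77%.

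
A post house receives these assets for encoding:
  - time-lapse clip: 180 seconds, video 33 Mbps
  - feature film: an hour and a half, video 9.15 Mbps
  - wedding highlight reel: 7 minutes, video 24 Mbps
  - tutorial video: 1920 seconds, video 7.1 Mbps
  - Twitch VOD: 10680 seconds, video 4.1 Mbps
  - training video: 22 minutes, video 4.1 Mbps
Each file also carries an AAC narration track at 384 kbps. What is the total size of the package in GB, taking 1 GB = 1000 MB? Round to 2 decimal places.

Audio: 384 kbps = 0.384 Mbps.
time-lapse clip: 33.384 Mbps × 180 s = 6009.1 Mb
feature film: 9.534 Mbps × 5400 s = 51483.6 Mb
wedding highlight reel: 24.384 Mbps × 420 s = 10241.3 Mb
tutorial video: 7.484 Mbps × 1920 s = 14369.3 Mb
Twitch VOD: 4.484 Mbps × 10680 s = 47889.1 Mb
training video: 4.484 Mbps × 1320 s = 5918.9 Mb
Total: 135911.3 Mb = 16988.9 MB.
= 16.99 GB.

16.99 GB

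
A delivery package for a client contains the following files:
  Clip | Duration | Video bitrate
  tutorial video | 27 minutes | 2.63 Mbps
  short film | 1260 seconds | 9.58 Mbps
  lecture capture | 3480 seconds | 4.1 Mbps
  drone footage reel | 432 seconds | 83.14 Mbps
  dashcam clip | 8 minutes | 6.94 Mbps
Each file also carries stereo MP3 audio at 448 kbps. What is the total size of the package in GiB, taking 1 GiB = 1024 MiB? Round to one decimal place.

Audio: 448 kbps = 0.448 Mbps.
tutorial video: 3.078 Mbps × 1620 s = 4986.4 Mb
short film: 10.028 Mbps × 1260 s = 12635.3 Mb
lecture capture: 4.548 Mbps × 3480 s = 15827.0 Mb
drone footage reel: 83.588 Mbps × 432 s = 36110.0 Mb
dashcam clip: 7.388 Mbps × 480 s = 3546.2 Mb
Total: 73104.9 Mb = 9138.1 MB.
= 8.511 GiB.

8.5 GiB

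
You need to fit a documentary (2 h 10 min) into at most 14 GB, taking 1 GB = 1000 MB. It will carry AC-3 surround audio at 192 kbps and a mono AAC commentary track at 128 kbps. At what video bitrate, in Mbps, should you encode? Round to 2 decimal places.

14.04 Mbps

Budget: 14 GB = 112000.0 Mb.
2 h 10 min = 130 min = 7800 s
Total bitrate budget: 112000.0 Mb / 7800 s = 14.359 Mbps.
Audio total: 192 + 128 = 320 kbps = 0.320 Mbps.
Video: 14.359 − 0.320 = 14.039 Mbps.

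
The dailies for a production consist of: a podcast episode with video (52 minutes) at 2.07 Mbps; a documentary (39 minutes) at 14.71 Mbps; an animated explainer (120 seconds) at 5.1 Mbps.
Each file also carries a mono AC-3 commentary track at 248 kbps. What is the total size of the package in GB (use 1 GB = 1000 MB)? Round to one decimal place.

5.4 GB

Audio: 248 kbps = 0.248 Mbps.
podcast episode with video: 2.318 Mbps × 3120 s = 7232.2 Mb
documentary: 14.958 Mbps × 2340 s = 35001.7 Mb
animated explainer: 5.348 Mbps × 120 s = 641.8 Mb
Total: 42875.6 Mb = 5359.5 MB.
= 5.359 GB.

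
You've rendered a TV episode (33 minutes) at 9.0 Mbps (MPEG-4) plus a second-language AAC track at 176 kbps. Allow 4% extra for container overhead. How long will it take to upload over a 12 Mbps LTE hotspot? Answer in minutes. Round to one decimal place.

33 min = 1980 s
Audio: 176 kbps = 0.176 Mbps.
Total bitrate: 9.176 Mbps.
File: 9.176 Mbps × 1980 s = 18168.5 Mb.
With 4% container overhead: ×1.04. → 18895.2 Mb.
At 12 Mbps: 18895.2 / 12 = 1574.6 s ≈ 26.2 minutes.

26.2 minutes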